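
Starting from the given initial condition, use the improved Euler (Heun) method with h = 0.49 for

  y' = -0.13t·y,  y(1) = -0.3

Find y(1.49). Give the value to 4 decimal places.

-0.2771

Heun: k1 = f(t_n, y_n); k2 = f(t_n + h, y_n + h·k1); y_{n+1} = y_n + (h/2)·(k1 + k2).
t=1.000000, y=-0.300000:
  k1 = f(1.000000, -0.300000) = 0.039000
  k2 = f(1.490000, -0.280890) = 0.054408
  y ← -0.300000 + (0.49/2)·(0.039000 + 0.054408) = -0.277115
y(1.49) ≈ -0.2771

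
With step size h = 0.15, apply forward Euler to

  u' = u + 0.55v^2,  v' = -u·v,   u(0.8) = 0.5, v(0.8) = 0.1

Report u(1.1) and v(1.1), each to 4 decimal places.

0.6629, 0.0845

Euler on (u,v): u_{n+1} = u_n + h·u', v_{n+1} = v_n + h·v'.
0.800000: (0.500000, 0.100000); f=(0.505500, -0.050000) → (0.575825, 0.092500)
0.950000: (0.575825, 0.092500); f=(0.580531, -0.053264) → (0.662905, 0.084510)
(u(1.1), v(1.1)) ≈ (0.6629, 0.0845)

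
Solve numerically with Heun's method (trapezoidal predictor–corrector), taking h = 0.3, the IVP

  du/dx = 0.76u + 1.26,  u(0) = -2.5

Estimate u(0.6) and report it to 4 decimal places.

Heun: k1 = f(x_n, u_n); k2 = f(x_n + h, u_n + h·k1); u_{n+1} = u_n + (h/2)·(k1 + k2).
x=0.000000, u=-2.500000:
  k1 = f(0.000000, -2.500000) = -0.640000
  k2 = f(0.300000, -2.692000) = -0.785920
  u ← -2.500000 + (0.3/2)·(-0.640000 + (-0.785920)) = -2.713888
x=0.300000, u=-2.713888:
  k1 = f(0.300000, -2.713888) = -0.802555
  k2 = f(0.600000, -2.954654) = -0.985537
  u ← -2.713888 + (0.3/2)·(-0.802555 + (-0.985537)) = -2.982102
u(0.6) ≈ -2.9821

-2.9821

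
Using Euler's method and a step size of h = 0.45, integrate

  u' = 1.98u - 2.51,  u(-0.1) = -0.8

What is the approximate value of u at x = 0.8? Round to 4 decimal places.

Euler: u_{n+1} = u_n + h·f(x_n, u_n).
x=-0.100000, u=-0.800000: f=-4.094000 → u ← -0.800000 + 0.45·(-4.094000) = -2.642300
x=0.350000, u=-2.642300: f=-7.741754 → u ← -2.642300 + 0.45·(-7.741754) = -6.126089
u(0.8) ≈ -6.1261

-6.1261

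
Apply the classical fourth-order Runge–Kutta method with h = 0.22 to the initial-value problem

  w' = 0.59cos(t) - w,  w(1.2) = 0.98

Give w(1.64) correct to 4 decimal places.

0.6591

RK4: k1 = f(t_n, w_n); k2 = f(t_n + h/2, w_n + (h/2)·k1); k3 = f(t_n + h/2, w_n + (h/2)·k2); k4 = f(t_n + h, w_n + h·k3); w_{n+1} = w_n + (h/6)·(k1 + 2k2 + 2k3 + k4).
t=1.200000, w=0.980000:
  k1 = f(1.200000, 0.980000) = -0.766209
  k2 = f(1.310000, 0.895717) = -0.743585
  k3 = f(1.310000, 0.898206) = -0.746074
  k4 = f(1.420000, 0.815864) = -0.727231
  w ← 0.980000 + (0.22/6)·(k1 + 2k2 + 2k3 + k4) = 0.815999
t=1.420000, w=0.815999:
  k1 = f(1.420000, 0.815999) = -0.727366
  k2 = f(1.530000, 0.735989) = -0.711925
  k3 = f(1.530000, 0.737687) = -0.713624
  k4 = f(1.640000, 0.659002) = -0.699799
  w ← 0.815999 + (0.22/6)·(k1 + 2k2 + 2k3 + k4) = 0.659129
w(1.64) ≈ 0.6591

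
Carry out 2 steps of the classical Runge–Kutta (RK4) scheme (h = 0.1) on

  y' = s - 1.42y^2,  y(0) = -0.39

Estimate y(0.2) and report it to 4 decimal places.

RK4: k1 = f(s_n, y_n); k2 = f(s_n + h/2, y_n + (h/2)·k1); k3 = f(s_n + h/2, y_n + (h/2)·k2); k4 = f(s_n + h, y_n + h·k3); y_{n+1} = y_n + (h/6)·(k1 + 2k2 + 2k3 + k4).
s=0.000000, y=-0.390000:
  k1 = f(0.000000, -0.390000) = -0.215982
  k2 = f(0.050000, -0.400799) = -0.178109
  k3 = f(0.050000, -0.398905) = -0.175958
  k4 = f(0.100000, -0.407596) = -0.135911
  y ← -0.390000 + (0.1/6)·(k1 + 2k2 + 2k3 + k4) = -0.407667
s=0.100000, y=-0.407667:
  k1 = f(0.100000, -0.407667) = -0.135993
  k2 = f(0.150000, -0.414467) = -0.093931
  k3 = f(0.150000, -0.412364) = -0.091462
  k4 = f(0.200000, -0.416813) = -0.046701
  y ← -0.407667 + (0.1/6)·(k1 + 2k2 + 2k3 + k4) = -0.416892
y(0.2) ≈ -0.4169

-0.4169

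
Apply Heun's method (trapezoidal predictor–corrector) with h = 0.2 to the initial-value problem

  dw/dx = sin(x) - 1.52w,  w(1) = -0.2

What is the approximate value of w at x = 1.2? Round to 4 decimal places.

Heun: k1 = f(x_n, w_n); k2 = f(x_n + h, w_n + h·k1); w_{n+1} = w_n + (h/2)·(k1 + k2).
x=1.000000, w=-0.200000:
  k1 = f(1.000000, -0.200000) = 1.145471
  k2 = f(1.200000, 0.029094) = 0.887816
  w ← -0.200000 + (0.2/2)·(1.145471 + 0.887816) = 0.003329
w(1.2) ≈ 0.0033

0.0033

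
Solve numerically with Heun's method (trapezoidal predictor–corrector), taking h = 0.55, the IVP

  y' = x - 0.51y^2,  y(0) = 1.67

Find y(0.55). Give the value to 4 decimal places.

1.3196

Heun: k1 = f(x_n, y_n); k2 = f(x_n + h, y_n + h·k1); y_{n+1} = y_n + (h/2)·(k1 + k2).
x=0.000000, y=1.670000:
  k1 = f(0.000000, 1.670000) = -1.422339
  k2 = f(0.550000, 0.887714) = 0.148102
  y ← 1.670000 + (0.55/2)·(-1.422339 + 0.148102) = 1.319585
y(0.55) ≈ 1.3196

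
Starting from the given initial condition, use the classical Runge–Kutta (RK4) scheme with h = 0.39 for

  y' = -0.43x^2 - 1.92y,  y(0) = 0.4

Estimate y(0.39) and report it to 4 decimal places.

0.1827

RK4: k1 = f(x_n, y_n); k2 = f(x_n + h/2, y_n + (h/2)·k1); k3 = f(x_n + h/2, y_n + (h/2)·k2); k4 = f(x_n + h, y_n + h·k3); y_{n+1} = y_n + (h/6)·(k1 + 2k2 + 2k3 + k4).
x=0.000000, y=0.400000:
  k1 = f(0.000000, 0.400000) = -0.768000
  k2 = f(0.195000, 0.250240) = -0.496812
  k3 = f(0.195000, 0.303122) = -0.598345
  k4 = f(0.390000, 0.166646) = -0.385363
  y ← 0.400000 + (0.39/6)·(k1 + 2k2 + 2k3 + k4) = 0.182661
y(0.39) ≈ 0.1827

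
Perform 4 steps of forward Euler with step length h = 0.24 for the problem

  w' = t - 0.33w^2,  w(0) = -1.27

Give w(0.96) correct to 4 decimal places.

-1.5758

Euler: w_{n+1} = w_n + h·f(t_n, w_n).
t=0.000000, w=-1.270000: f=-0.532257 → w ← -1.270000 + 0.24·(-0.532257) = -1.397742
t=0.240000, w=-1.397742: f=-0.404715 → w ← -1.397742 + 0.24·(-0.404715) = -1.494873
t=0.480000, w=-1.494873: f=-0.257433 → w ← -1.494873 + 0.24·(-0.257433) = -1.556657
t=0.720000, w=-1.556657: f=-0.079650 → w ← -1.556657 + 0.24·(-0.079650) = -1.575773
w(0.96) ≈ -1.5758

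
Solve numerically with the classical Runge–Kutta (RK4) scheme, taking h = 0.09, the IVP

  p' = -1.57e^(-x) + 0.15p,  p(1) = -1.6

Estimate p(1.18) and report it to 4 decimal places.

-1.7403

RK4: k1 = f(x_n, p_n); k2 = f(x_n + h/2, p_n + (h/2)·k1); k3 = f(x_n + h/2, p_n + (h/2)·k2); k4 = f(x_n + h, p_n + h·k3); p_{n+1} = p_n + (h/6)·(k1 + 2k2 + 2k3 + k4).
x=1.000000, p=-1.600000:
  k1 = f(1.000000, -1.600000) = -0.817571
  k2 = f(1.045000, -1.636791) = -0.797675
  k3 = f(1.045000, -1.635895) = -0.797540
  k4 = f(1.090000, -1.671779) = -0.778627
  p ← -1.600000 + (0.09/6)·(k1 + 2k2 + 2k3 + k4) = -1.671799
x=1.090000, p=-1.671799:
  k1 = f(1.090000, -1.671799) = -0.778630
  k2 = f(1.135000, -1.706838) = -0.760658
  k3 = f(1.135000, -1.706029) = -0.760537
  k4 = f(1.180000, -1.740248) = -0.743465
  p ← -1.671799 + (0.09/6)·(k1 + 2k2 + 2k3 + k4) = -1.740267
p(1.18) ≈ -1.7403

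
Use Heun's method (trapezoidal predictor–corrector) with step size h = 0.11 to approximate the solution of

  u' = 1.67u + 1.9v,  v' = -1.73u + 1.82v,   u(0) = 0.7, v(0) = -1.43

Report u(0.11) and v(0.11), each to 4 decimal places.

Heun on (u,v): k1 = f(t_n, state_n); k2 = f(t_n + h, state_n + h·k1); state_{n+1} = state_n + (h/2)·(k1 + k2).
0.000000: (0.700000, -1.430000)
  k1 = (-1.548000, -3.813600)
  predictor → (0.529720, -1.849496)
  k2 = (-2.629410, -4.282498)
  → (0.470242, -1.875285)
(u(0.11), v(0.11)) ≈ (0.4702, -1.8753)

0.4702, -1.8753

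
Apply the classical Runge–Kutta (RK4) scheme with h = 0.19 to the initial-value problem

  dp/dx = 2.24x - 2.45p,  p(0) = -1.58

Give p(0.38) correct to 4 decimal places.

RK4: k1 = f(x_n, p_n); k2 = f(x_n + h/2, p_n + (h/2)·k1); k3 = f(x_n + h/2, p_n + (h/2)·k2); k4 = f(x_n + h, p_n + h·k3); p_{n+1} = p_n + (h/6)·(k1 + 2k2 + 2k3 + k4).
x=0.000000, p=-1.580000:
  k1 = f(0.000000, -1.580000) = 3.871000
  k2 = f(0.095000, -1.212255) = 3.182825
  k3 = f(0.095000, -1.277632) = 3.342998
  k4 = f(0.190000, -0.944830) = 2.740435
  p ← -1.580000 + (0.19/6)·(k1 + 2k2 + 2k3 + k4) = -0.957336
x=0.190000, p=-0.957336:
  k1 = f(0.190000, -0.957336) = 2.771073
  k2 = f(0.285000, -0.694084) = 2.338906
  k3 = f(0.285000, -0.735140) = 2.439492
  k4 = f(0.380000, -0.493832) = 2.061089
  p ← -0.957336 + (0.19/6)·(k1 + 2k2 + 2k3 + k4) = -0.501685
p(0.38) ≈ -0.5017

-0.5017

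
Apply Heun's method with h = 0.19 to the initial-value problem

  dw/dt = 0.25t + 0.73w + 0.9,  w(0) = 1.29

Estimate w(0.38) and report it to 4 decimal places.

Heun: k1 = f(t_n, w_n); k2 = f(t_n + h, w_n + h·k1); w_{n+1} = w_n + (h/2)·(k1 + k2).
t=0.000000, w=1.290000:
  k1 = f(0.000000, 1.290000) = 1.841700
  k2 = f(0.190000, 1.639923) = 2.144644
  w ← 1.290000 + (0.19/2)·(1.841700 + 2.144644) = 1.668703
t=0.190000, w=1.668703:
  k1 = f(0.190000, 1.668703) = 2.165653
  k2 = f(0.380000, 2.080177) = 2.513529
  w ← 1.668703 + (0.19/2)·(2.165653 + 2.513529) = 2.113225
w(0.38) ≈ 2.1132

2.1132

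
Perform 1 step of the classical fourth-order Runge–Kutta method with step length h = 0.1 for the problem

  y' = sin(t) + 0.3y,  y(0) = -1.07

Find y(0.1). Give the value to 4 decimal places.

-1.0975

RK4: k1 = f(t_n, y_n); k2 = f(t_n + h/2, y_n + (h/2)·k1); k3 = f(t_n + h/2, y_n + (h/2)·k2); k4 = f(t_n + h, y_n + h·k3); y_{n+1} = y_n + (h/6)·(k1 + 2k2 + 2k3 + k4).
t=0.000000, y=-1.070000:
  k1 = f(0.000000, -1.070000) = -0.321000
  k2 = f(0.050000, -1.086050) = -0.275836
  k3 = f(0.050000, -1.083792) = -0.275158
  k4 = f(0.100000, -1.097516) = -0.229421
  y ← -1.070000 + (0.1/6)·(k1 + 2k2 + 2k3 + k4) = -1.097540
y(0.1) ≈ -1.0975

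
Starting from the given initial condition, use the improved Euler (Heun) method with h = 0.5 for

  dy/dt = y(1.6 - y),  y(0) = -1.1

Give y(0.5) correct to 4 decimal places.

-4.5471

Heun: k1 = f(t_n, y_n); k2 = f(t_n + h, y_n + h·k1); y_{n+1} = y_n + (h/2)·(k1 + k2).
t=0.000000, y=-1.100000:
  k1 = f(0.000000, -1.100000) = -2.970000
  k2 = f(0.500000, -2.585000) = -10.818225
  y ← -1.100000 + (0.5/2)·(-2.970000 + (-10.818225)) = -4.547056
y(0.5) ≈ -4.5471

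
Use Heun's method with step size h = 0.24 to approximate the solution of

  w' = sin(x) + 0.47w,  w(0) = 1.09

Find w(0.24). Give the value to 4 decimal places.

Heun: k1 = f(x_n, w_n); k2 = f(x_n + h, w_n + h·k1); w_{n+1} = w_n + (h/2)·(k1 + k2).
x=0.000000, w=1.090000:
  k1 = f(0.000000, 1.090000) = 0.512300
  k2 = f(0.240000, 1.212952) = 0.807790
  w ← 1.090000 + (0.24/2)·(0.512300 + 0.807790) = 1.248411
w(0.24) ≈ 1.2484

1.2484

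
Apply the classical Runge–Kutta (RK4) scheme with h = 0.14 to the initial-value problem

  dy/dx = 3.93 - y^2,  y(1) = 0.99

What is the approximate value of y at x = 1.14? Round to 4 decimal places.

1.3447

RK4: k1 = f(x_n, y_n); k2 = f(x_n + h/2, y_n + (h/2)·k1); k3 = f(x_n + h/2, y_n + (h/2)·k2); k4 = f(x_n + h, y_n + h·k3); y_{n+1} = y_n + (h/6)·(k1 + 2k2 + 2k3 + k4).
x=1.000000, y=0.990000:
  k1 = f(1.000000, 0.990000) = 2.949900
  k2 = f(1.070000, 1.196493) = 2.498405
  k3 = f(1.070000, 1.164888) = 2.573035
  k4 = f(1.140000, 1.350225) = 2.106893
  y ← 0.990000 + (0.14/6)·(k1 + 2k2 + 2k3 + k4) = 1.344659
y(1.14) ≈ 1.3447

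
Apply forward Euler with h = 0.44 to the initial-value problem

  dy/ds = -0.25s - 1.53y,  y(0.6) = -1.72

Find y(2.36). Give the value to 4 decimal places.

Euler: y_{n+1} = y_n + h·f(s_n, y_n).
s=0.600000, y=-1.720000: f=2.481600 → y ← -1.720000 + 0.44·2.481600 = -0.628096
s=1.040000, y=-0.628096: f=0.700987 → y ← -0.628096 + 0.44·0.700987 = -0.319662
s=1.480000, y=-0.319662: f=0.119083 → y ← -0.319662 + 0.44·0.119083 = -0.267265
s=1.920000, y=-0.267265: f=-0.071084 → y ← -0.267265 + 0.44·(-0.071084) = -0.298542
y(2.36) ≈ -0.2985

-0.2985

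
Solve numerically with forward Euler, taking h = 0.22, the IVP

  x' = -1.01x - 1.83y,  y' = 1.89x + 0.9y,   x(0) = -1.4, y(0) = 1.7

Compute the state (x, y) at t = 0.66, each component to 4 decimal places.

Euler on (x,y): x_{n+1} = x_n + h·x', y_{n+1} = y_n + h·y'.
0.000000: (-1.400000, 1.700000); f=(-1.697000, -1.116000) → (-1.773340, 1.454480)
0.220000: (-1.773340, 1.454480); f=(-0.870625, -2.042581) → (-1.964878, 1.005112)
0.440000: (-1.964878, 1.005112); f=(0.145171, -2.809017) → (-1.932940, 0.387128)
(x(0.66), y(0.66)) ≈ (-1.9329, 0.3871)

-1.9329, 0.3871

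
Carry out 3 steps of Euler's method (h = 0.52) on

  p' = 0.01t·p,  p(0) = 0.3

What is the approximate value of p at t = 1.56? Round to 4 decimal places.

0.3024

Euler: p_{n+1} = p_n + h·f(t_n, p_n).
t=0.000000, p=0.300000: f=0.000000 → p ← 0.300000 + 0.52·0.000000 = 0.300000
t=0.520000, p=0.300000: f=0.001560 → p ← 0.300000 + 0.52·0.001560 = 0.300811
t=1.040000, p=0.300811: f=0.003128 → p ← 0.300811 + 0.52·0.003128 = 0.302438
p(1.56) ≈ 0.3024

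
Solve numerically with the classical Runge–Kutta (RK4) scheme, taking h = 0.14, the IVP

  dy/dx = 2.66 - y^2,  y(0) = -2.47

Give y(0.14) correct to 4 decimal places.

RK4: k1 = f(x_n, y_n); k2 = f(x_n + h/2, y_n + (h/2)·k1); k3 = f(x_n + h/2, y_n + (h/2)·k2); k4 = f(x_n + h, y_n + h·k3); y_{n+1} = y_n + (h/6)·(k1 + 2k2 + 2k3 + k4).
x=0.000000, y=-2.470000:
  k1 = f(0.000000, -2.470000) = -3.440900
  k2 = f(0.070000, -2.710863) = -4.688778
  k3 = f(0.070000, -2.798214) = -5.170004
  k4 = f(0.140000, -3.193801) = -7.540362
  y ← -2.470000 + (0.14/6)·(k1 + 2k2 + 2k3 + k4) = -3.186306
y(0.14) ≈ -3.1863

-3.1863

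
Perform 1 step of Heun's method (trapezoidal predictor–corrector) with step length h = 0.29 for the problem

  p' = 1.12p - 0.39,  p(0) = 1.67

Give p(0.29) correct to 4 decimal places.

2.1690

Heun: k1 = f(t_n, p_n); k2 = f(t_n + h, p_n + h·k1); p_{n+1} = p_n + (h/2)·(k1 + k2).
t=0.000000, p=1.670000:
  k1 = f(0.000000, 1.670000) = 1.480400
  k2 = f(0.290000, 2.099316) = 1.961234
  p ← 1.670000 + (0.29/2)·(1.480400 + 1.961234) = 2.169037
p(0.29) ≈ 2.1690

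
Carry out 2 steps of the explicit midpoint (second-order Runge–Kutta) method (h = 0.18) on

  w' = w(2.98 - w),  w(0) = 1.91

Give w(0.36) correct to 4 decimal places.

Midpoint: k1 = f(t_n, w_n); k2 = f(t_n + h/2, w_n + (h/2)·k1); w_{n+1} = w_n + h·k2.
t=0.000000, w=1.910000:
  k1 = f(0.000000, 1.910000) = 2.043700
  k2 = f(0.090000, 2.093933) = 1.855365
  w ← 1.910000 + 0.18·1.855365 = 2.243966
t=0.180000, w=2.243966:
  k1 = f(0.180000, 2.243966) = 1.651636
  k2 = f(0.270000, 2.392613) = 1.405390
  w ← 2.243966 + 0.18·1.405390 = 2.496936
w(0.36) ≈ 2.4969

2.4969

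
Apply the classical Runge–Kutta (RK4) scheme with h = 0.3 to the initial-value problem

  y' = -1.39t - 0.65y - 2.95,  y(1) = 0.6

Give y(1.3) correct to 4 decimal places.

RK4: k1 = f(t_n, y_n); k2 = f(t_n + h/2, y_n + (h/2)·k1); k3 = f(t_n + h/2, y_n + (h/2)·k2); k4 = f(t_n + h, y_n + h·k3); y_{n+1} = y_n + (h/6)·(k1 + 2k2 + 2k3 + k4).
t=1.000000, y=0.600000:
  k1 = f(1.000000, 0.600000) = -4.730000
  k2 = f(1.150000, -0.109500) = -4.477325
  k3 = f(1.150000, -0.071599) = -4.501961
  k4 = f(1.300000, -0.750588) = -4.269118
  y ← 0.600000 + (0.3/6)·(k1 + 2k2 + 2k3 + k4) = -0.747884
y(1.3) ≈ -0.7479

-0.7479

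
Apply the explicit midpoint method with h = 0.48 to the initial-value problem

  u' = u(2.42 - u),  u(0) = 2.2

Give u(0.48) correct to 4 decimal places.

2.3154

Midpoint: k1 = f(x_n, u_n); k2 = f(x_n + h/2, u_n + (h/2)·k1); u_{n+1} = u_n + h·k2.
x=0.000000, u=2.200000:
  k1 = f(0.000000, 2.200000) = 0.484000
  k2 = f(0.240000, 2.316160) = 0.240510
  u ← 2.200000 + 0.48·0.240510 = 2.315445
u(0.48) ≈ 2.3154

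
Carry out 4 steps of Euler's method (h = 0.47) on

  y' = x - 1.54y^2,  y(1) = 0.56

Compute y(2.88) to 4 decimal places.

1.3082

Euler: y_{n+1} = y_n + h·f(x_n, y_n).
x=1.000000, y=0.560000: f=0.517056 → y ← 0.560000 + 0.47·0.517056 = 0.803016
x=1.470000, y=0.803016: f=0.476954 → y ← 0.803016 + 0.47·0.476954 = 1.027185
x=1.940000, y=1.027185: f=0.315133 → y ← 1.027185 + 0.47·0.315133 = 1.175297
x=2.410000, y=1.175297: f=0.282761 → y ← 1.175297 + 0.47·0.282761 = 1.308195
y(2.88) ≈ 1.3082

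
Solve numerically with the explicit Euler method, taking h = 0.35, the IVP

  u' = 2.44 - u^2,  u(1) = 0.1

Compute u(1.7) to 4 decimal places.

Euler: u_{n+1} = u_n + h·f(t_n, u_n).
t=1.000000, u=0.100000: f=2.430000 → u ← 0.100000 + 0.35·2.430000 = 0.950500
t=1.350000, u=0.950500: f=1.536550 → u ← 0.950500 + 0.35·1.536550 = 1.488292
u(1.7) ≈ 1.4883

1.4883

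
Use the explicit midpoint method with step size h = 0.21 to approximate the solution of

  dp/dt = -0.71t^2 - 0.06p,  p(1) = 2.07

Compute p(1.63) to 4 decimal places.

1.2185

Midpoint: k1 = f(t_n, p_n); k2 = f(t_n + h/2, p_n + (h/2)·k1); p_{n+1} = p_n + h·k2.
t=1.000000, p=2.070000:
  k1 = f(1.000000, 2.070000) = -0.834200
  k2 = f(1.105000, 1.982409) = -0.985872
  p ← 2.070000 + 0.21·(-0.985872) = 1.862967
t=1.210000, p=1.862967:
  k1 = f(1.210000, 1.862967) = -1.151289
  k2 = f(1.315000, 1.742081) = -1.332275
  p ← 1.862967 + 0.21·(-1.332275) = 1.583189
t=1.420000, p=1.583189:
  k1 = f(1.420000, 1.583189) = -1.526635
  k2 = f(1.525000, 1.422892) = -1.736567
  p ← 1.583189 + 0.21·(-1.736567) = 1.218510
p(1.63) ≈ 1.2185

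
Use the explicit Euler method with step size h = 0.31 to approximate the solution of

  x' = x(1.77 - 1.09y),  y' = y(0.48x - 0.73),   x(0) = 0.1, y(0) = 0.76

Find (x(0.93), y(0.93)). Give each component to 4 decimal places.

Euler on (x,y): x_{n+1} = x_n + h·x', y_{n+1} = y_n + h·y'.
0.000000: (0.100000, 0.760000); f=(0.094160, -0.518320) → (0.129190, 0.599321)
0.310000: (0.129190, 0.599321); f=(0.144271, -0.400340) → (0.173914, 0.475215)
0.620000: (0.173914, 0.475215); f=(0.217743, -0.307237) → (0.241414, 0.379972)
(x(0.93), y(0.93)) ≈ (0.2414, 0.3800)

0.2414, 0.3800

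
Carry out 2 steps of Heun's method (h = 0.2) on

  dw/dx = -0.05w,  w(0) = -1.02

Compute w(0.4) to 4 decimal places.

Heun: k1 = f(x_n, w_n); k2 = f(x_n + h, w_n + h·k1); w_{n+1} = w_n + (h/2)·(k1 + k2).
x=0.000000, w=-1.020000:
  k1 = f(0.000000, -1.020000) = 0.051000
  k2 = f(0.200000, -1.009800) = 0.050490
  w ← -1.020000 + (0.2/2)·(0.051000 + 0.050490) = -1.009851
x=0.200000, w=-1.009851:
  k1 = f(0.200000, -1.009851) = 0.050493
  k2 = f(0.400000, -0.999752) = 0.049988
  w ← -1.009851 + (0.2/2)·(0.050493 + 0.049988) = -0.999803
w(0.4) ≈ -0.9998

-0.9998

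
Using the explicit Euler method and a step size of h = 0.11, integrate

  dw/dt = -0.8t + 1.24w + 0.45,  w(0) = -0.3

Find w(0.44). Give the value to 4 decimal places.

Euler: w_{n+1} = w_n + h·f(t_n, w_n).
t=0.000000, w=-0.300000: f=0.078000 → w ← -0.300000 + 0.11·0.078000 = -0.291420
t=0.110000, w=-0.291420: f=0.000639 → w ← -0.291420 + 0.11·0.000639 = -0.291350
t=0.220000, w=-0.291350: f=-0.087274 → w ← -0.291350 + 0.11·(-0.087274) = -0.300950
t=0.330000, w=-0.300950: f=-0.187178 → w ← -0.300950 + 0.11·(-0.187178) = -0.321539
w(0.44) ≈ -0.3215

-0.3215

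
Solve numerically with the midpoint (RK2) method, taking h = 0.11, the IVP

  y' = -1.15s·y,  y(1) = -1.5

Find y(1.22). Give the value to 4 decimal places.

-1.1326

Midpoint: k1 = f(s_n, y_n); k2 = f(s_n + h/2, y_n + (h/2)·k1); y_{n+1} = y_n + h·k2.
s=1.000000, y=-1.500000:
  k1 = f(1.000000, -1.500000) = 1.725000
  k2 = f(1.055000, -1.405125) = 1.704768
  y ← -1.500000 + 0.11·1.704768 = -1.312476
s=1.110000, y=-1.312476:
  k1 = f(1.110000, -1.312476) = 1.675375
  k2 = f(1.165000, -1.220330) = 1.634937
  y ← -1.312476 + 0.11·1.634937 = -1.132632
y(1.22) ≈ -1.1326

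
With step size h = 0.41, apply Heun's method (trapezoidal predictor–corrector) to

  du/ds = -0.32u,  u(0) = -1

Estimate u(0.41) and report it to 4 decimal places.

Heun: k1 = f(s_n, u_n); k2 = f(s_n + h, u_n + h·k1); u_{n+1} = u_n + (h/2)·(k1 + k2).
s=0.000000, u=-1.000000:
  k1 = f(0.000000, -1.000000) = 0.320000
  k2 = f(0.410000, -0.868800) = 0.278016
  u ← -1.000000 + (0.41/2)·(0.320000 + 0.278016) = -0.877407
u(0.41) ≈ -0.8774

-0.8774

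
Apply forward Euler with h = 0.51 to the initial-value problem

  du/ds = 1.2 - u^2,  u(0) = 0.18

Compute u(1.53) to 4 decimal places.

1.0971

Euler: u_{n+1} = u_n + h·f(s_n, u_n).
s=0.000000, u=0.180000: f=1.167600 → u ← 0.180000 + 0.51·1.167600 = 0.775476
s=0.510000, u=0.775476: f=0.598637 → u ← 0.775476 + 0.51·0.598637 = 1.080781
s=1.020000, u=1.080781: f=0.031913 → u ← 1.080781 + 0.51·0.031913 = 1.097056
u(1.53) ≈ 1.0971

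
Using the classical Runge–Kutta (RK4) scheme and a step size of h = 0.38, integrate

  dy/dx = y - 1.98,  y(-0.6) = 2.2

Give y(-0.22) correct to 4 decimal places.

2.3017

RK4: k1 = f(x_n, y_n); k2 = f(x_n + h/2, y_n + (h/2)·k1); k3 = f(x_n + h/2, y_n + (h/2)·k2); k4 = f(x_n + h, y_n + h·k3); y_{n+1} = y_n + (h/6)·(k1 + 2k2 + 2k3 + k4).
x=-0.600000, y=2.200000:
  k1 = f(-0.600000, 2.200000) = 0.220000
  k2 = f(-0.410000, 2.241800) = 0.261800
  k3 = f(-0.410000, 2.249742) = 0.269742
  k4 = f(-0.220000, 2.302502) = 0.322502
  y ← 2.200000 + (0.38/6)·(k1 + 2k2 + 2k3 + k4) = 2.301687
y(-0.22) ≈ 2.3017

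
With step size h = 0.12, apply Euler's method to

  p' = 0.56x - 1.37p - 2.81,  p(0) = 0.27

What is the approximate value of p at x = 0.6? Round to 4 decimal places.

Euler: p_{n+1} = p_n + h·f(x_n, p_n).
x=0.000000, p=0.270000: f=-3.179900 → p ← 0.270000 + 0.12·(-3.179900) = -0.111588
x=0.120000, p=-0.111588: f=-2.589924 → p ← -0.111588 + 0.12·(-2.589924) = -0.422379
x=0.240000, p=-0.422379: f=-2.096941 → p ← -0.422379 + 0.12·(-2.096941) = -0.674012
x=0.360000, p=-0.674012: f=-1.685004 → p ← -0.674012 + 0.12·(-1.685004) = -0.876212
x=0.480000, p=-0.876212: f=-1.340789 → p ← -0.876212 + 0.12·(-1.340789) = -1.037107
p(0.6) ≈ -1.0371

-1.0371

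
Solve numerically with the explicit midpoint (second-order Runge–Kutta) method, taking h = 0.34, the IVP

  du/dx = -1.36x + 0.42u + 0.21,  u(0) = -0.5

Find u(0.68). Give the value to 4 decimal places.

-0.8377

Midpoint: k1 = f(x_n, u_n); k2 = f(x_n + h/2, u_n + (h/2)·k1); u_{n+1} = u_n + h·k2.
x=0.000000, u=-0.500000:
  k1 = f(0.000000, -0.500000) = 0.000000
  k2 = f(0.170000, -0.500000) = -0.231200
  u ← -0.500000 + 0.34·(-0.231200) = -0.578608
x=0.340000, u=-0.578608:
  k1 = f(0.340000, -0.578608) = -0.495415
  k2 = f(0.510000, -0.662829) = -0.761988
  u ← -0.578608 + 0.34·(-0.761988) = -0.837684
u(0.68) ≈ -0.8377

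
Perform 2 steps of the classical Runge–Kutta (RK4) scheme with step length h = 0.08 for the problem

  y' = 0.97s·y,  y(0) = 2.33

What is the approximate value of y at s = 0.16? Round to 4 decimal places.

RK4: k1 = f(s_n, y_n); k2 = f(s_n + h/2, y_n + (h/2)·k1); k3 = f(s_n + h/2, y_n + (h/2)·k2); k4 = f(s_n + h, y_n + h·k3); y_{n+1} = y_n + (h/6)·(k1 + 2k2 + 2k3 + k4).
s=0.000000, y=2.330000:
  k1 = f(0.000000, 2.330000) = 0.000000
  k2 = f(0.040000, 2.330000) = 0.090404
  k3 = f(0.040000, 2.333616) = 0.090544
  k4 = f(0.080000, 2.337244) = 0.181370
  y ← 2.330000 + (0.08/6)·(k1 + 2k2 + 2k3 + k4) = 2.337244
s=0.080000, y=2.337244:
  k1 = f(0.080000, 2.337244) = 0.181370
  k2 = f(0.120000, 2.344498) = 0.272900
  k3 = f(0.120000, 2.348160) = 0.273326
  k4 = f(0.160000, 2.359110) = 0.366134
  y ← 2.337244 + (0.08/6)·(k1 + 2k2 + 2k3 + k4) = 2.359110
y(0.16) ≈ 2.3591

2.3591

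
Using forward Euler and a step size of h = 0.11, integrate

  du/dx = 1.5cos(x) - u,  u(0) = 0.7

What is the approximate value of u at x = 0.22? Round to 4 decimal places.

0.8653

Euler: u_{n+1} = u_n + h·f(x_n, u_n).
x=0.000000, u=0.700000: f=0.800000 → u ← 0.700000 + 0.11·0.800000 = 0.788000
x=0.110000, u=0.788000: f=0.702934 → u ← 0.788000 + 0.11·0.702934 = 0.865323
u(0.22) ≈ 0.8653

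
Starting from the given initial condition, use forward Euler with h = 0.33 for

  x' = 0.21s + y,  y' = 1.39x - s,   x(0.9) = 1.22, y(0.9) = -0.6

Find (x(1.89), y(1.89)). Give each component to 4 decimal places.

Euler on (x,y): x_{n+1} = x_n + h·x', y_{n+1} = y_n + h·y'.
0.900000: (1.220000, -0.600000); f=(-0.411000, 0.795800) → (1.084370, -0.337386)
1.230000: (1.084370, -0.337386); f=(-0.079086, 0.277274) → (1.058272, -0.245885)
1.560000: (1.058272, -0.245885); f=(0.081715, -0.089002) → (1.085237, -0.275256)
(x(1.89), y(1.89)) ≈ (1.0852, -0.2753)

1.0852, -0.2753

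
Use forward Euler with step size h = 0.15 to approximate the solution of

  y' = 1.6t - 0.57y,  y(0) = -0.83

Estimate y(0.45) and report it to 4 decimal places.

Euler: y_{n+1} = y_n + h·f(t_n, y_n).
t=0.000000, y=-0.830000: f=0.473100 → y ← -0.830000 + 0.15·0.473100 = -0.759035
t=0.150000, y=-0.759035: f=0.672650 → y ← -0.759035 + 0.15·0.672650 = -0.658138
t=0.300000, y=-0.658138: f=0.855138 → y ← -0.658138 + 0.15·0.855138 = -0.529867
y(0.45) ≈ -0.5299

-0.5299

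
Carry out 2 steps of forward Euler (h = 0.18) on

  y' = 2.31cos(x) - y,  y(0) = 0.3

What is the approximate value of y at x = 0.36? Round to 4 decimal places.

0.9518

Euler: y_{n+1} = y_n + h·f(x_n, y_n).
x=0.000000, y=0.300000: f=2.010000 → y ← 0.300000 + 0.18·2.010000 = 0.661800
x=0.180000, y=0.661800: f=1.610879 → y ← 0.661800 + 0.18·1.610879 = 0.951758
y(0.36) ≈ 0.9518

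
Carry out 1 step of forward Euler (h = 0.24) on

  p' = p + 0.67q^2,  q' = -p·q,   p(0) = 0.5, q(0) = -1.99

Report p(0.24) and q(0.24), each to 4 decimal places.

1.2568, -1.7512

Euler on (p,q): p_{n+1} = p_n + h·p', q_{n+1} = q_n + h·q'.
0.000000: (0.500000, -1.990000); f=(3.153267, 0.995000) → (1.256784, -1.751200)
(p(0.24), q(0.24)) ≈ (1.2568, -1.7512)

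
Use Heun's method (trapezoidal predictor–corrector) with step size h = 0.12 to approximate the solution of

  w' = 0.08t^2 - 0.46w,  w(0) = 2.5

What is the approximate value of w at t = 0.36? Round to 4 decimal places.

2.1199

Heun: k1 = f(t_n, w_n); k2 = f(t_n + h, w_n + h·k1); w_{n+1} = w_n + (h/2)·(k1 + k2).
t=0.000000, w=2.500000:
  k1 = f(0.000000, 2.500000) = -1.150000
  k2 = f(0.120000, 2.362000) = -1.085368
  w ← 2.500000 + (0.12/2)·(-1.150000 + (-1.085368)) = 2.365878
t=0.120000, w=2.365878:
  k1 = f(0.120000, 2.365878) = -1.087152
  k2 = f(0.240000, 2.235420) = -1.023685
  w ← 2.365878 + (0.12/2)·(-1.087152 + (-1.023685)) = 2.239228
t=0.240000, w=2.239228:
  k1 = f(0.240000, 2.239228) = -1.025437
  k2 = f(0.360000, 2.116175) = -0.963073
  w ← 2.239228 + (0.12/2)·(-1.025437 + (-0.963073)) = 2.119917
w(0.36) ≈ 2.1199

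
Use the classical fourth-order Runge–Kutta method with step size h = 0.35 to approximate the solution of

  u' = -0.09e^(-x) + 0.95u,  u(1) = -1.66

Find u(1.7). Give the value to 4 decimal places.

RK4: k1 = f(x_n, u_n); k2 = f(x_n + h/2, u_n + (h/2)·k1); k3 = f(x_n + h/2, u_n + (h/2)·k2); k4 = f(x_n + h, u_n + h·k3); u_{n+1} = u_n + (h/6)·(k1 + 2k2 + 2k3 + k4).
x=1.000000, u=-1.660000:
  k1 = f(1.000000, -1.660000) = -1.610109
  k2 = f(1.175000, -1.941769) = -1.872474
  k3 = f(1.175000, -1.987683) = -1.916093
  k4 = f(1.350000, -2.330632) = -2.237432
  u ← -1.660000 + (0.35/6)·(k1 + 2k2 + 2k3 + k4) = -2.326439
x=1.350000, u=-2.326439:
  k1 = f(1.350000, -2.326439) = -2.233449
  k2 = f(1.525000, -2.717293) = -2.601014
  k3 = f(1.525000, -2.781617) = -2.662122
  k4 = f(1.700000, -3.258182) = -3.111714
  u ← -2.326439 + (0.35/6)·(k1 + 2k2 + 2k3 + k4) = -3.252273
u(1.7) ≈ -3.2523

-3.2523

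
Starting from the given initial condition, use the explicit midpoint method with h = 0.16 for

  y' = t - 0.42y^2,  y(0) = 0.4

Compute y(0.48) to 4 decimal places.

0.4799

Midpoint: k1 = f(t_n, y_n); k2 = f(t_n + h/2, y_n + (h/2)·k1); y_{n+1} = y_n + h·k2.
t=0.000000, y=0.400000:
  k1 = f(0.000000, 0.400000) = -0.067200
  k2 = f(0.080000, 0.394624) = 0.014594
  y ← 0.400000 + 0.16·0.014594 = 0.402335
t=0.160000, y=0.402335:
  k1 = f(0.160000, 0.402335) = 0.092013
  k2 = f(0.240000, 0.409696) = 0.169503
  y ← 0.402335 + 0.16·0.169503 = 0.429455
t=0.320000, y=0.429455:
  k1 = f(0.320000, 0.429455) = 0.242539
  k2 = f(0.400000, 0.448859) = 0.315381
  y ← 0.429455 + 0.16·0.315381 = 0.479916
y(0.48) ≈ 0.4799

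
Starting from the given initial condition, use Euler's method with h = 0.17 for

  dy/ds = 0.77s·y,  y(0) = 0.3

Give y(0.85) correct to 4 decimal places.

0.3721

Euler: y_{n+1} = y_n + h·f(s_n, y_n).
s=0.000000, y=0.300000: f=0.000000 → y ← 0.300000 + 0.17·0.000000 = 0.300000
s=0.170000, y=0.300000: f=0.039270 → y ← 0.300000 + 0.17·0.039270 = 0.306676
s=0.340000, y=0.306676: f=0.080288 → y ← 0.306676 + 0.17·0.080288 = 0.320325
s=0.510000, y=0.320325: f=0.125792 → y ← 0.320325 + 0.17·0.125792 = 0.341709
s=0.680000, y=0.341709: f=0.178919 → y ← 0.341709 + 0.17·0.178919 = 0.372126
y(0.85) ≈ 0.3721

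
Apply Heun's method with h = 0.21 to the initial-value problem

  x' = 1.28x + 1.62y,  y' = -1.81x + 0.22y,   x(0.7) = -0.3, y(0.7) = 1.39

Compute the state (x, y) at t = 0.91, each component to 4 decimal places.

Heun on (x,y): k1 = f(t_n, state_n); k2 = f(t_n + h, state_n + h·k1); state_{n+1} = state_n + (h/2)·(k1 + k2).
0.700000: (-0.300000, 1.390000)
  k1 = (1.867800, 0.848800)
  predictor → (0.092238, 1.568248)
  k2 = (2.658626, 0.178064)
  → (0.175275, 1.497821)
(x(0.91), y(0.91)) ≈ (0.1753, 1.4978)

0.1753, 1.4978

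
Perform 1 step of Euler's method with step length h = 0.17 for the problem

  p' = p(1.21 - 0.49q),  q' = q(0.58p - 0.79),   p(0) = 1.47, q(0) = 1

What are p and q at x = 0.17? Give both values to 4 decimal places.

Euler on (p,q): p_{n+1} = p_n + h·p', q_{n+1} = q_n + h·q'.
0.000000: (1.470000, 1.000000); f=(1.058400, 0.062600) → (1.649928, 1.010642)
(p(0.17), q(0.17)) ≈ (1.6499, 1.0106)

1.6499, 1.0106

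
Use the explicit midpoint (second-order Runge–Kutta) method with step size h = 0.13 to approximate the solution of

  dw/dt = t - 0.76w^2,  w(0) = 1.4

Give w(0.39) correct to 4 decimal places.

Midpoint: k1 = f(t_n, w_n); k2 = f(t_n + h/2, w_n + (h/2)·k1); w_{n+1} = w_n + h·k2.
t=0.000000, w=1.400000:
  k1 = f(0.000000, 1.400000) = -1.489600
  k2 = f(0.065000, 1.303176) = -1.225683
  w ← 1.400000 + 0.13·(-1.225683) = 1.240661
t=0.130000, w=1.240661:
  k1 = f(0.130000, 1.240661) = -1.039822
  k2 = f(0.195000, 1.173073) = -0.850836
  w ← 1.240661 + 0.13·(-0.850836) = 1.130053
t=0.260000, w=1.130053:
  k1 = f(0.260000, 1.130053) = -0.710534
  k2 = f(0.325000, 1.083868) = -0.567825
  w ← 1.130053 + 0.13·(-0.567825) = 1.056235
w(0.39) ≈ 1.0562

1.0562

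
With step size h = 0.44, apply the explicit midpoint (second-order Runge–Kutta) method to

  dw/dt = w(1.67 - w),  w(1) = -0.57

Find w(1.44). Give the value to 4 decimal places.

Midpoint: k1 = f(t_n, w_n); k2 = f(t_n + h/2, w_n + (h/2)·k1); w_{n+1} = w_n + h·k2.
t=1.000000, w=-0.570000:
  k1 = f(1.000000, -0.570000) = -1.276800
  k2 = f(1.220000, -0.850896) = -2.145020
  w ← -0.570000 + 0.44·(-2.145020) = -1.513809
w(1.44) ≈ -1.5138

-1.5138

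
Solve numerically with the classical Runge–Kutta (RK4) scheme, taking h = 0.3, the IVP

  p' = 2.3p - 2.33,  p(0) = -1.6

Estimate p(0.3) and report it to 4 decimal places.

RK4: k1 = f(x_n, p_n); k2 = f(x_n + h/2, p_n + (h/2)·k1); k3 = f(x_n + h/2, p_n + (h/2)·k2); k4 = f(x_n + h, p_n + h·k3); p_{n+1} = p_n + (h/6)·(k1 + 2k2 + 2k3 + k4).
x=0.000000, p=-1.600000:
  k1 = f(0.000000, -1.600000) = -6.010000
  k2 = f(0.150000, -2.501500) = -8.083450
  k3 = f(0.150000, -2.812518) = -8.798790
  k4 = f(0.300000, -4.239637) = -12.081165
  p ← -1.600000 + (0.3/6)·(k1 + 2k2 + 2k3 + k4) = -4.192782
p(0.3) ≈ -4.1928

-4.1928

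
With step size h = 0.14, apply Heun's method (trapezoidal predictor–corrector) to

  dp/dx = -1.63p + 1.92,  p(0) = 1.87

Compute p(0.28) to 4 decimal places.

1.6185

Heun: k1 = f(x_n, p_n); k2 = f(x_n + h, p_n + h·k1); p_{n+1} = p_n + (h/2)·(k1 + k2).
x=0.000000, p=1.870000:
  k1 = f(0.000000, 1.870000) = -1.128100
  k2 = f(0.140000, 1.712066) = -0.870668
  p ← 1.870000 + (0.14/2)·(-1.128100 + (-0.870668)) = 1.730086
x=0.140000, p=1.730086:
  k1 = f(0.140000, 1.730086) = -0.900041
  k2 = f(0.280000, 1.604081) = -0.694651
  p ← 1.730086 + (0.14/2)·(-0.900041 + (-0.694651)) = 1.618458
p(0.28) ≈ 1.6185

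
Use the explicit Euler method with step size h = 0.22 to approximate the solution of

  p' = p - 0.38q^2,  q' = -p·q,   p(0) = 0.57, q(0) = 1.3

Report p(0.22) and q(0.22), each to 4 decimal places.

0.5541, 1.1370

Euler on (p,q): p_{n+1} = p_n + h·p', q_{n+1} = q_n + h·q'.
0.000000: (0.570000, 1.300000); f=(-0.072200, -0.741000) → (0.554116, 1.136980)
(p(0.22), q(0.22)) ≈ (0.5541, 1.1370)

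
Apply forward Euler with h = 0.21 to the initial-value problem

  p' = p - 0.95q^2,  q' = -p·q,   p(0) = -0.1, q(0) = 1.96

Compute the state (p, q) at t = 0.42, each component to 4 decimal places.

-1.8727, 2.3741

Euler on (p,q): p_{n+1} = p_n + h·p', q_{n+1} = q_n + h·q'.
0.000000: (-0.100000, 1.960000); f=(-3.749520, 0.196000) → (-0.887399, 2.001160)
0.210000: (-0.887399, 2.001160); f=(-4.691808, 1.775828) → (-1.872679, 2.374084)
(p(0.42), q(0.42)) ≈ (-1.8727, 2.3741)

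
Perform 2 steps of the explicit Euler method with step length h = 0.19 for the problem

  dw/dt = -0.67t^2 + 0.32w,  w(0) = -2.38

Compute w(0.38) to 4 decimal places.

Euler: w_{n+1} = w_n + h·f(t_n, w_n).
t=0.000000, w=-2.380000: f=-0.761600 → w ← -2.380000 + 0.19·(-0.761600) = -2.524704
t=0.190000, w=-2.524704: f=-0.832092 → w ← -2.524704 + 0.19·(-0.832092) = -2.682802
w(0.38) ≈ -2.6828

-2.6828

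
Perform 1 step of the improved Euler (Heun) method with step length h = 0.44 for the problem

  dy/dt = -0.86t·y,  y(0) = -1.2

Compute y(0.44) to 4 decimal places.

-1.1001

Heun: k1 = f(t_n, y_n); k2 = f(t_n + h, y_n + h·k1); y_{n+1} = y_n + (h/2)·(k1 + k2).
t=0.000000, y=-1.200000:
  k1 = f(0.000000, -1.200000) = 0.000000
  k2 = f(0.440000, -1.200000) = 0.454080
  y ← -1.200000 + (0.44/2)·(0.000000 + 0.454080) = -1.100102
y(0.44) ≈ -1.1001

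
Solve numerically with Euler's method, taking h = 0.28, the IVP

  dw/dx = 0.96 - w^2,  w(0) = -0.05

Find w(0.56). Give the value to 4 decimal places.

Euler: w_{n+1} = w_n + h·f(x_n, w_n).
x=0.000000, w=-0.050000: f=0.957500 → w ← -0.050000 + 0.28·0.957500 = 0.218100
x=0.280000, w=0.218100: f=0.912432 → w ← 0.218100 + 0.28·0.912432 = 0.473581
w(0.56) ≈ 0.4736

0.4736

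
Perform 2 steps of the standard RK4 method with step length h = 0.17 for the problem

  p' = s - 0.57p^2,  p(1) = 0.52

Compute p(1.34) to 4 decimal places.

0.8289

RK4: k1 = f(s_n, p_n); k2 = f(s_n + h/2, p_n + (h/2)·k1); k3 = f(s_n + h/2, p_n + (h/2)·k2); k4 = f(s_n + h, p_n + h·k3); p_{n+1} = p_n + (h/6)·(k1 + 2k2 + 2k3 + k4).
s=1.000000, p=0.520000:
  k1 = f(1.000000, 0.520000) = 0.845872
  k2 = f(1.085000, 0.591899) = 0.885304
  k3 = f(1.085000, 0.595251) = 0.883036
  k4 = f(1.170000, 0.670116) = 0.914038
  p ← 0.520000 + (0.17/6)·(k1 + 2k2 + 2k3 + k4) = 0.670070
s=1.170000, p=0.670070:
  k1 = f(1.170000, 0.670070) = 0.914074
  k2 = f(1.255000, 0.747766) = 0.936282
  k3 = f(1.255000, 0.749654) = 0.934671
  k4 = f(1.340000, 0.828964) = 0.948307
  p ← 0.670070 + (0.17/6)·(k1 + 2k2 + 2k3 + k4) = 0.828858
p(1.34) ≈ 0.8289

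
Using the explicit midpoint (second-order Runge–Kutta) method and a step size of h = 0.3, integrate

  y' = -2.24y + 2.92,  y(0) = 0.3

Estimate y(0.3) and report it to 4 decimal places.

0.7478

Midpoint: k1 = f(s_n, y_n); k2 = f(s_n + h/2, y_n + (h/2)·k1); y_{n+1} = y_n + h·k2.
s=0.000000, y=0.300000:
  k1 = f(0.000000, 0.300000) = 2.248000
  k2 = f(0.150000, 0.637200) = 1.492672
  y ← 0.300000 + 0.3·1.492672 = 0.747802
y(0.3) ≈ 0.7478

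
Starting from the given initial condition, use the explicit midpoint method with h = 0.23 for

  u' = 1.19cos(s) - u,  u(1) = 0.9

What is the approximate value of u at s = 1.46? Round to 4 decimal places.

0.7041

Midpoint: k1 = f(s_n, u_n); k2 = f(s_n + h/2, u_n + (h/2)·k1); u_{n+1} = u_n + h·k2.
s=1.000000, u=0.900000:
  k1 = f(1.000000, 0.900000) = -0.257040
  k2 = f(1.115000, 0.870440) = -0.346629
  u ← 0.900000 + 0.23·(-0.346629) = 0.820275
s=1.230000, u=0.820275:
  k1 = f(1.230000, 0.820275) = -0.422532
  k2 = f(1.345000, 0.771684) = -0.505264
  u ← 0.820275 + 0.23·(-0.505264) = 0.704065
u(1.46) ≈ 0.7041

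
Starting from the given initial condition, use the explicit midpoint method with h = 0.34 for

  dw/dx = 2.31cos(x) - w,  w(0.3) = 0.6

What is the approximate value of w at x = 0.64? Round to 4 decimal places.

1.0034

Midpoint: k1 = f(x_n, w_n); k2 = f(x_n + h/2, w_n + (h/2)·k1); w_{n+1} = w_n + h·k2.
x=0.300000, w=0.600000:
  k1 = f(0.300000, 0.600000) = 1.606827
  k2 = f(0.470000, 0.873161) = 1.186362
  w ← 0.600000 + 0.34·1.186362 = 1.003363
w(0.64) ≈ 1.0034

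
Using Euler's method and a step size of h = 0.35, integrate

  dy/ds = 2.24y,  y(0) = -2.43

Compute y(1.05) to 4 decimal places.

-13.7972

Euler: y_{n+1} = y_n + h·f(s_n, y_n).
s=0.000000, y=-2.430000: f=-5.443200 → y ← -2.430000 + 0.35·(-5.443200) = -4.335120
s=0.350000, y=-4.335120: f=-9.710669 → y ← -4.335120 + 0.35·(-9.710669) = -7.733854
s=0.700000, y=-7.733854: f=-17.323833 → y ← -7.733854 + 0.35·(-17.323833) = -13.797196
y(1.05) ≈ -13.7972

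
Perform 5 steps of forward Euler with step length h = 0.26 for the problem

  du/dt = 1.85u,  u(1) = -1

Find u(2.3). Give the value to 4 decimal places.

-7.1248

Euler: u_{n+1} = u_n + h·f(t_n, u_n).
t=1.000000, u=-1.000000: f=-1.850000 → u ← -1.000000 + 0.26·(-1.850000) = -1.481000
t=1.260000, u=-1.481000: f=-2.739850 → u ← -1.481000 + 0.26·(-2.739850) = -2.193361
t=1.520000, u=-2.193361: f=-4.057718 → u ← -2.193361 + 0.26·(-4.057718) = -3.248368
t=1.780000, u=-3.248368: f=-6.009480 → u ← -3.248368 + 0.26·(-6.009480) = -4.810832
t=2.040000, u=-4.810832: f=-8.900040 → u ← -4.810832 + 0.26·(-8.900040) = -7.124843
u(2.3) ≈ -7.1248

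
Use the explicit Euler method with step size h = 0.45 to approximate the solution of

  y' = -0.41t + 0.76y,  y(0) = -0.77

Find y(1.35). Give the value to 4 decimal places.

-2.1385

Euler: y_{n+1} = y_n + h·f(t_n, y_n).
t=0.000000, y=-0.770000: f=-0.585200 → y ← -0.770000 + 0.45·(-0.585200) = -1.033340
t=0.450000, y=-1.033340: f=-0.969838 → y ← -1.033340 + 0.45·(-0.969838) = -1.469767
t=0.900000, y=-1.469767: f=-1.486023 → y ← -1.469767 + 0.45·(-1.486023) = -2.138478
y(1.35) ≈ -2.1385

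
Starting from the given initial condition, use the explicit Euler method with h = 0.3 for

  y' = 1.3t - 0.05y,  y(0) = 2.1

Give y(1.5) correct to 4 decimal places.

Euler: y_{n+1} = y_n + h·f(t_n, y_n).
t=0.000000, y=2.100000: f=-0.105000 → y ← 2.100000 + 0.3·(-0.105000) = 2.068500
t=0.300000, y=2.068500: f=0.286575 → y ← 2.068500 + 0.3·0.286575 = 2.154473
t=0.600000, y=2.154473: f=0.672276 → y ← 2.154473 + 0.3·0.672276 = 2.356155
t=0.900000, y=2.356155: f=1.052192 → y ← 2.356155 + 0.3·1.052192 = 2.671813
t=1.200000, y=2.671813: f=1.426409 → y ← 2.671813 + 0.3·1.426409 = 3.099736
y(1.5) ≈ 3.0997

3.0997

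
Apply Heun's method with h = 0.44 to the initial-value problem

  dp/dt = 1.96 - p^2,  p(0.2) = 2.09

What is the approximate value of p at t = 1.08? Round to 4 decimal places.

Heun: k1 = f(t_n, p_n); k2 = f(t_n + h, p_n + h·k1); p_{n+1} = p_n + (h/2)·(k1 + k2).
t=0.200000, p=2.090000:
  k1 = f(0.200000, 2.090000) = -2.408100
  k2 = f(0.640000, 1.030436) = 0.898202
  p ← 2.090000 + (0.44/2)·(-2.408100 + 0.898202) = 1.757822
t=0.640000, p=1.757822:
  k1 = f(0.640000, 1.757822) = -1.129939
  k2 = f(1.080000, 1.260649) = 0.370764
  p ← 1.757822 + (0.44/2)·(-1.129939 + 0.370764) = 1.590804
p(1.08) ≈ 1.5908

1.5908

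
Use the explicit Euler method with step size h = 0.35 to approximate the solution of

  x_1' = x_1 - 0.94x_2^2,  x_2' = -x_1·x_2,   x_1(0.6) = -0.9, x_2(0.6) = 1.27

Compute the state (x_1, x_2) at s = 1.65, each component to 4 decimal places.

Euler on (x_1,x_2): x_1_{n+1} = x_1_n + h·x_1', x_2_{n+1} = x_2_n + h·x_2'.
0.600000: (-0.900000, 1.270000); f=(-2.416126, 1.143000) → (-1.745644, 1.670050)
0.950000: (-1.745644, 1.670050); f=(-4.367367, 2.915313) → (-3.274223, 2.690410)
1.300000: (-3.274223, 2.690410); f=(-10.078228, 8.809000) → (-6.801602, 5.773559)
(x_1(1.65), x_2(1.65)) ≈ (-6.8016, 5.7736)

-6.8016, 5.7736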